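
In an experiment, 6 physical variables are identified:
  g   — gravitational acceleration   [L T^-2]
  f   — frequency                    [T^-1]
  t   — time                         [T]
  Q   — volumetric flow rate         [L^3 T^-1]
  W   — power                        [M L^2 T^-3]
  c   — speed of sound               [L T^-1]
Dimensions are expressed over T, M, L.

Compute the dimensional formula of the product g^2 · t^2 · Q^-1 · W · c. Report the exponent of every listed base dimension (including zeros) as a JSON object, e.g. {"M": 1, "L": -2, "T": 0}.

{"T": -5, "M": 1, "L": 2}

Dimensional matrix (T×M×L by g×f×t×Q×W×c):
  T: [-2 -1  1 -1 -3 -1]
  M: [ 0  0  0  0  1  0]
  L: [ 1  0  0  3  2  1]
  [T]: (2)·-2+(2)·1+(-1)·-1+(1)·-3+(1)·-1 = -5
  [M]: (2)·0+(2)·0+(-1)·0+(1)·1+(1)·0 = 1
  [L]: (2)·1+(2)·0+(-1)·3+(1)·2+(1)·1 = 2
⇒ T^-5 M L^2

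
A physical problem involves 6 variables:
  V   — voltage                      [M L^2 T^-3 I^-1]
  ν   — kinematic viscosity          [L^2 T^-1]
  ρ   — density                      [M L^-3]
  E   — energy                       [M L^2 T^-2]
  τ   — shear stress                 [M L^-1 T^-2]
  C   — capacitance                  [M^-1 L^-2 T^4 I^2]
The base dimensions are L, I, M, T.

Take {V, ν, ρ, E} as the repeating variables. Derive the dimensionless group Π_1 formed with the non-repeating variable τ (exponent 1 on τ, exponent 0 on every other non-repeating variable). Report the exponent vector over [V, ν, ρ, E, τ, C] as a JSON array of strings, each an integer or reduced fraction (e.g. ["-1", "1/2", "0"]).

Write exponents as rows L,I,M,T / cols V,ν,ρ,E,τ,C:
  L: [ 2  2 -3  2 -1 -2]
  I: [-1  0  0  0  0  2]
  M: [ 1  0  1  1  1 -1]
  T: [-3 -1  0 -2 -2  4]
Row reduction gives pivot columns V,ν,ρ,E; rank = 4
Pivot set = {V,ν,ρ,E}, free = {τ,C}
RREF:
  r0: [   1    0    0    0    0   -2]
  r1: [   0    1    0    0    6    0]
  r2: [   0    0    1    0    3    0]
  r3: [   0    0    0    1   -2    1]
Fix exponent of τ at 1, C at 0; solve each RREF row for its pivot's exponent:
  r0: exp(V) + (0)·1 = 0 ⇒ exp(V) = 0
  r1: exp(ν) + (6)·1 = 0 ⇒ exp(ν) = -6
  r2: exp(ρ) + (3)·1 = 0 ⇒ exp(ρ) = -3
  r3: exp(E) + (-2)·1 = 0 ⇒ exp(E) = 2
Π_1 = ν^-6 · ρ^-3 · E^2 · τ

["0", "-6", "-3", "2", "1", "0"]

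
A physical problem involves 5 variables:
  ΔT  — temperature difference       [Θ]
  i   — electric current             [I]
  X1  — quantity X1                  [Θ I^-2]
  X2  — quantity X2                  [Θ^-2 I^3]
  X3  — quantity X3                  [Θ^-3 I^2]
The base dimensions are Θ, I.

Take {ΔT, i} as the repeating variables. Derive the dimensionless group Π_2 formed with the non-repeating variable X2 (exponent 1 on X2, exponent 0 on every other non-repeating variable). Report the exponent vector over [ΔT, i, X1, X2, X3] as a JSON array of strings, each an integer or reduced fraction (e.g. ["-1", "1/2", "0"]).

Exponent matrix [Θ,I] × [ΔT,i,X1,X2,X3]:
  Θ: [ 1  0  1 -2 -3]
  I: [ 0  1 -2  3  2]
Row reduction gives pivot columns ΔT,i; rank = 2
Pivot set = {ΔT,i}, free = {X1,X2,X3}
RREF:
  r0: [   1    0    1   -2   -3]
  r1: [   0    1   -2    3    2]
Fix exponent of X2 at 1, X1 at 0, X3 at 0; solve each RREF row for its pivot's exponent:
  r0: exp(ΔT) + (-2)·1 = 0 ⇒ exp(ΔT) = 2
  r1: exp(i) + (3)·1 = 0 ⇒ exp(i) = -3
Π_2 = ΔT^2 · i^-3 · X2

["2", "-3", "0", "1", "0"]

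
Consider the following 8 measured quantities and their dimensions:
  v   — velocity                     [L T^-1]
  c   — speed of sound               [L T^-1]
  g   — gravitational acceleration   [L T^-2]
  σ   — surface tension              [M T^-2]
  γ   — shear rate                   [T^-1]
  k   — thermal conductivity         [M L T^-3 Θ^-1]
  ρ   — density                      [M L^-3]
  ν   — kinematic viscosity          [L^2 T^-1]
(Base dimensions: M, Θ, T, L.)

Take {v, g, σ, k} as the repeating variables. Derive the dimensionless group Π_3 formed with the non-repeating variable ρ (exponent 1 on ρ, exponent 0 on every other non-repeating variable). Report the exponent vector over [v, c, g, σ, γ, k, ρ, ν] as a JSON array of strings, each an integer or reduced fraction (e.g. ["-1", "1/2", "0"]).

["4", "0", "-1", "-1", "0", "0", "1", "0"]

Dimensional matrix (M×Θ×T×L by v×c×g×σ×γ×k×ρ×ν):
  M: [ 0  0  0  1  0  1  1  0]
  Θ: [ 0  0  0  0  0 -1  0  0]
  T: [-1 -1 -2 -2 -1 -3  0 -1]
  L: [ 1  1  1  0  0  1 -3  2]
RREF → pivots at {v,g,σ,k} ⇒ r = 4
Repeat: v,g,σ,k; free: c,γ,ρ,ν
RREF:
  r0: [   1    1    0    0   -1    0   -4    3]
  r1: [   0    0    1    0    1    0    1   -1]
  r2: [   0    0    0    1    0    0    1    0]
  r3: [   0    0    0    0    0    1    0    0]
Fix exponent of ρ at 1, c at 0, γ at 0, ν at 0; solve each RREF row for its pivot's exponent:
  r0: exp(v) + (-4)·1 = 0 ⇒ exp(v) = 4
  r1: exp(g) + (1)·1 = 0 ⇒ exp(g) = -1
  r2: exp(σ) + (1)·1 = 0 ⇒ exp(σ) = -1
  r3: exp(k) + (0)·1 = 0 ⇒ exp(k) = 0
Π_3 = v^4 · g^-1 · σ^-1 · ρ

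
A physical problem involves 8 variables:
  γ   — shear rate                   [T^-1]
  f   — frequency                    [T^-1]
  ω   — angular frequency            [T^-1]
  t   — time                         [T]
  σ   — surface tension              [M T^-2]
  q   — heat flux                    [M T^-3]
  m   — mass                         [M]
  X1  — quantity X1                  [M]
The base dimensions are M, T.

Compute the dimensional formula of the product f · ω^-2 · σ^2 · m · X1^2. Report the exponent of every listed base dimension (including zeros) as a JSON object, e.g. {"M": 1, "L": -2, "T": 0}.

{"M": 5, "T": -3}

Write exponents as rows M,T / cols γ,f,ω,t,σ,q,m,X1:
  M: [ 0  0  0  0  1  1  1  1]
  T: [-1 -1 -1  1 -2 -3  0  0]
  [M]: (1)·0+(-2)·0+(2)·1+(1)·1+(2)·1 = 5
  [T]: (1)·-1+(-2)·-1+(2)·-2+(1)·0+(2)·0 = -3
⇒ M^5 T^-3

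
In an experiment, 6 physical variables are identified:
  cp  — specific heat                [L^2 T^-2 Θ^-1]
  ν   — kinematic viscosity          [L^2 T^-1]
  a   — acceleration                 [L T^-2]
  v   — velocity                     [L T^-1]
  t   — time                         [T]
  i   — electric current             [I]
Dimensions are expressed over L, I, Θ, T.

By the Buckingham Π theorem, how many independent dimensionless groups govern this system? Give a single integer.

Dimensional matrix (L×I×Θ×T by cp×ν×a×v×t×i):
  L: [ 2  2  1  1  0  0]
  I: [ 0  0  0  0  0  1]
  Θ: [-1  0  0  0  0  0]
  T: [-2 -1 -2 -1  1  0]
Row reduction gives pivot columns cp,ν,a,i; rank = 4
6 vars − rank 4 = 2 Π groups

2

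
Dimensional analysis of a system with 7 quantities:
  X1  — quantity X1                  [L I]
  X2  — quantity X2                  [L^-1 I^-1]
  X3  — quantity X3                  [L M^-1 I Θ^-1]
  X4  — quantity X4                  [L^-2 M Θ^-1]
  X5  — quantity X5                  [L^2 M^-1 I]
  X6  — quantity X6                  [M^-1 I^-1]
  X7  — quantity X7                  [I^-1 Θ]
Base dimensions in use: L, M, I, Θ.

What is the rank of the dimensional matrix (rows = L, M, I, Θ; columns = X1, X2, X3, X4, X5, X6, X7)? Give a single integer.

3

Dimensional matrix (L×M×I×Θ by X1×X2×X3×X4×X5×X6×X7):
  L: [ 1 -1  1 -2  2  0  0]
  M: [ 0  0 -1  1 -1 -1  0]
  I: [ 1 -1  1  0  1 -1 -1]
  Θ: [ 0  0 -1 -1  0  0  1]
Echelon form has 3 nonzero rows (pivots: X1,X3,X4)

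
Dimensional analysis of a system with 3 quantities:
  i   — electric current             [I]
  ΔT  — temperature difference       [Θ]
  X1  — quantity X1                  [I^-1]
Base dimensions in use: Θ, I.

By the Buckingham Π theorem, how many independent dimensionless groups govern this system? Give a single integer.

1

Write exponents as rows Θ,I / cols i,ΔT,X1:
  Θ: [ 0  1  0]
  I: [ 1  0 -1]
Echelon form has 2 nonzero rows (pivots: i,ΔT)
n=3, r=2 ⇒ 1 dimensionless group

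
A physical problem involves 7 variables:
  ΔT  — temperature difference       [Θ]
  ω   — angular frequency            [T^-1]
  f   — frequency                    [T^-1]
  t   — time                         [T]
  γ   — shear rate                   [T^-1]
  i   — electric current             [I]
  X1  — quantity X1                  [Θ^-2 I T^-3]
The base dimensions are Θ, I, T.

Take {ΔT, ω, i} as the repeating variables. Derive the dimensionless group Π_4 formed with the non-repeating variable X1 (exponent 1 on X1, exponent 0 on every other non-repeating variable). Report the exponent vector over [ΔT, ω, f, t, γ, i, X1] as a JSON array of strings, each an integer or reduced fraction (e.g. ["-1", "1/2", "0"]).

["2", "-3", "0", "0", "0", "-1", "1"]

Write exponents as rows Θ,I,T / cols ΔT,ω,f,t,γ,i,X1:
  Θ: [ 1  0  0  0  0  0 -2]
  I: [ 0  0  0  0  0  1  1]
  T: [ 0 -1 -1  1 -1  0 -3]
Row reduction gives pivot columns ΔT,ω,i; rank = 3
Repeat: ΔT,ω,i; free: f,t,γ,X1
RREF:
  r0: [   1    0    0    0    0    0   -2]
  r1: [   0    1    1   -1    1    0    3]
  r2: [   0    0    0    0    0    1    1]
Fix exponent of X1 at 1, f at 0, t at 0, γ at 0; solve each RREF row for its pivot's exponent:
  r0: exp(ΔT) + (-2)·1 = 0 ⇒ exp(ΔT) = 2
  r1: exp(ω) + (3)·1 = 0 ⇒ exp(ω) = -3
  r2: exp(i) + (1)·1 = 0 ⇒ exp(i) = -1
Π_4 = ΔT^2 · ω^-3 · i^-1 · X1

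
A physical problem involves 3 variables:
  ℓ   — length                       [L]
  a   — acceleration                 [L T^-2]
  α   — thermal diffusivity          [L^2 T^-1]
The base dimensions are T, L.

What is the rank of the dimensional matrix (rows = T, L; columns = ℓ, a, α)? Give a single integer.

2

Exponent matrix [T,L] × [ℓ,a,α]:
  T: [ 0 -2 -1]
  L: [ 1  1  2]
Row reduction gives pivot columns ℓ,a; rank = 2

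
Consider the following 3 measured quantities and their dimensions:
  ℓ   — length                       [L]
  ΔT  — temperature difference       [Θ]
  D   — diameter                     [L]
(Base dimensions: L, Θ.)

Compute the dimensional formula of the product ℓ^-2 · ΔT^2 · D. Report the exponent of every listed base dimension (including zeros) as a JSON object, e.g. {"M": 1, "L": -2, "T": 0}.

Exponent matrix [L,Θ] × [ℓ,ΔT,D]:
  L: [ 1  0  1]
  Θ: [ 0  1  0]
  [L]: (-2)·1+(2)·0+(1)·1 = -1
  [Θ]: (-2)·0+(2)·1+(1)·0 = 2
⇒ L^-1 Θ^2

{"L": -1, "Θ": 2}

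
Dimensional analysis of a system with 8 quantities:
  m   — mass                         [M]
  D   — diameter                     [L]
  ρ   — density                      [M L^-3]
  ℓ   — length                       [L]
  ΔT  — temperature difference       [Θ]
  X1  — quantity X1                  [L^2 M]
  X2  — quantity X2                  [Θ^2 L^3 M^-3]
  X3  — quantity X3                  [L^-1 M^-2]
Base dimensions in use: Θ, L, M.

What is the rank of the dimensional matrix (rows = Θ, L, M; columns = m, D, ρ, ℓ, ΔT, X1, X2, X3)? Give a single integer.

3

Write exponents as rows Θ,L,M / cols m,D,ρ,ℓ,ΔT,X1,X2,X3:
  Θ: [ 0  0  0  0  1  0  2  0]
  L: [ 0  1 -3  1  0  2  3 -1]
  M: [ 1  0  1  0  0  1 -3 -2]
Row reduction gives pivot columns m,D,ΔT; rank = 3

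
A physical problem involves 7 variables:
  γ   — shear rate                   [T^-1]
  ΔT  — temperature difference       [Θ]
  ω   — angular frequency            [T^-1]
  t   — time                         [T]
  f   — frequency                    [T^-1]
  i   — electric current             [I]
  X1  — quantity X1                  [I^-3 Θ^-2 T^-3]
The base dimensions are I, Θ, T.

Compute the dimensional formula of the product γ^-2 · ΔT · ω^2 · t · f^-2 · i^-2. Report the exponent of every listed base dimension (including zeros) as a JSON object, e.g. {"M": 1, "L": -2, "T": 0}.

{"I": -2, "Θ": 1, "T": 3}

Write exponents as rows I,Θ,T / cols γ,ΔT,ω,t,f,i,X1:
  I: [ 0  0  0  0  0  1 -3]
  Θ: [ 0  1  0  0  0  0 -2]
  T: [-1  0 -1  1 -1  0 -3]
  [I]: (-2)·0+(1)·0+(2)·0+(1)·0+(-2)·0+(-2)·1 = -2
  [Θ]: (-2)·0+(1)·1+(2)·0+(1)·0+(-2)·0+(-2)·0 = 1
  [T]: (-2)·-1+(1)·0+(2)·-1+(1)·1+(-2)·-1+(-2)·0 = 3
⇒ I^-2 Θ T^3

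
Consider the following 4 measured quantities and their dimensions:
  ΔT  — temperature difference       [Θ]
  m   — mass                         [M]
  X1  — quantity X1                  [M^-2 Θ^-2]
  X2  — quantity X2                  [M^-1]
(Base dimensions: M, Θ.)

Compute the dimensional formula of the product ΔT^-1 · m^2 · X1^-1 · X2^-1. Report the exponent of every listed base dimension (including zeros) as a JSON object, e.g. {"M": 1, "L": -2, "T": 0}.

{"M": 5, "Θ": 1}

Write exponents as rows M,Θ / cols ΔT,m,X1,X2:
  M: [ 0  1 -2 -1]
  Θ: [ 1  0 -2  0]
  [M]: (-1)·0+(2)·1+(-1)·-2+(-1)·-1 = 5
  [Θ]: (-1)·1+(2)·0+(-1)·-2+(-1)·0 = 1
⇒ M^5 Θ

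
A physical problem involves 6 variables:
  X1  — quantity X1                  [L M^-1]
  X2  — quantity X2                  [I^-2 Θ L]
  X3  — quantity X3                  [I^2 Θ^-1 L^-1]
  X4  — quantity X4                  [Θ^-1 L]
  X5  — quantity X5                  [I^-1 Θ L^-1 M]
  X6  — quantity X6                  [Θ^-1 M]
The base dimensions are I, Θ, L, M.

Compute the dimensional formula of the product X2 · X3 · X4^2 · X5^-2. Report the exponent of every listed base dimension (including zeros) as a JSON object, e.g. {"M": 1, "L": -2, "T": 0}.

{"I": 2, "Θ": -4, "L": 4, "M": -2}

Exponent matrix [I,Θ,L,M] × [X1,X2,X3,X4,X5,X6]:
  I: [ 0 -2  2  0 -1  0]
  Θ: [ 0  1 -1 -1  1 -1]
  L: [ 1  1 -1  1 -1  0]
  M: [-1  0  0  0  1  1]
  [I]: (1)·-2+(1)·2+(2)·0+(-2)·-1 = 2
  [Θ]: (1)·1+(1)·-1+(2)·-1+(-2)·1 = -4
  [L]: (1)·1+(1)·-1+(2)·1+(-2)·-1 = 4
  [M]: (1)·0+(1)·0+(2)·0+(-2)·1 = -2
⇒ I^2 Θ^-4 L^4 M^-2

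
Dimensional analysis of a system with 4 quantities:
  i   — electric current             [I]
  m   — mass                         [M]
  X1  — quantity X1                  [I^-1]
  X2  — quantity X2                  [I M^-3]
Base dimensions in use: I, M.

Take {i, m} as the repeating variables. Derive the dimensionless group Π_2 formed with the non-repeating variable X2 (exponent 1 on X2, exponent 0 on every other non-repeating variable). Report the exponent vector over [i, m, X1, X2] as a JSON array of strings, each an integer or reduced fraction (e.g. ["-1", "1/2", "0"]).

["-1", "3", "0", "1"]

Dimensional matrix (I×M by i×m×X1×X2):
  I: [ 1  0 -1  1]
  M: [ 0  1  0 -3]
RREF → pivots at {i,m} ⇒ r = 2
Repeat: i,m; free: X1,X2
RREF:
  r0: [   1    0   -1    1]
  r1: [   0    1    0   -3]
Fix exponent of X2 at 1, X1 at 0; solve each RREF row for its pivot's exponent:
  r0: exp(i) + (1)·1 = 0 ⇒ exp(i) = -1
  r1: exp(m) + (-3)·1 = 0 ⇒ exp(m) = 3
Π_2 = i^-1 · m^3 · X2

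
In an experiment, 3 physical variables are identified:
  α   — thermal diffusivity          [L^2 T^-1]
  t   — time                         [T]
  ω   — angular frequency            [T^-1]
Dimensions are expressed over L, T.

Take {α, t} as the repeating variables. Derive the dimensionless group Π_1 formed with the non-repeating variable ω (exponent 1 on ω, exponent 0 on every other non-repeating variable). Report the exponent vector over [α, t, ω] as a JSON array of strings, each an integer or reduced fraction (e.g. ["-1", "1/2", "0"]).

["0", "1", "1"]

Dimensional matrix (L×T by α×t×ω):
  L: [ 2  0  0]
  T: [-1  1 -1]
Row reduction gives pivot columns α,t; rank = 2
Repeat: α,t; free: ω
RREF:
  r0: [   1    0    0]
  r1: [   0    1   -1]
Fix exponent of ω at 1; solve each RREF row for its pivot's exponent:
  r0: exp(α) + (0)·1 = 0 ⇒ exp(α) = 0
  r1: exp(t) + (-1)·1 = 0 ⇒ exp(t) = 1
Π_1 = t · ω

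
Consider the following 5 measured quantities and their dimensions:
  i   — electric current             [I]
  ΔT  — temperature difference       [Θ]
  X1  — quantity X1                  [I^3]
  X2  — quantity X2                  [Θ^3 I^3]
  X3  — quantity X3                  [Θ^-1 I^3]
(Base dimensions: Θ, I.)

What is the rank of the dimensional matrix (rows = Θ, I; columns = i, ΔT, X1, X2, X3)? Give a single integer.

Write exponents as rows Θ,I / cols i,ΔT,X1,X2,X3:
  Θ: [ 0  1  0  3 -1]
  I: [ 1  0  3  3  3]
RREF → pivots at {i,ΔT} ⇒ r = 2

2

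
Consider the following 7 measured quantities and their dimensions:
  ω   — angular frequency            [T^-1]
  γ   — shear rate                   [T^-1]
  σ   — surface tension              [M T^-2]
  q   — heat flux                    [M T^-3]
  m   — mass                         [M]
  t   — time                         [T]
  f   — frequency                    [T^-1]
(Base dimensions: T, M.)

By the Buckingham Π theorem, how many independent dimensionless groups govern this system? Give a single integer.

5

Write exponents as rows T,M / cols ω,γ,σ,q,m,t,f:
  T: [-1 -1 -2 -3  0  1 -1]
  M: [ 0  0  1  1  1  0  0]
RREF → pivots at {ω,σ} ⇒ r = 2
Π count = n − r = 7 − 2 = 5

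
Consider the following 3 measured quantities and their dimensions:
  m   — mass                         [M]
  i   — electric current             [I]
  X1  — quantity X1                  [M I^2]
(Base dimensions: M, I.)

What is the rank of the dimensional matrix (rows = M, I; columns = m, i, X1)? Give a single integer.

Write exponents as rows M,I / cols m,i,X1:
  M: [ 1  0  1]
  I: [ 0  1  2]
RREF → pivots at {m,i} ⇒ r = 2

2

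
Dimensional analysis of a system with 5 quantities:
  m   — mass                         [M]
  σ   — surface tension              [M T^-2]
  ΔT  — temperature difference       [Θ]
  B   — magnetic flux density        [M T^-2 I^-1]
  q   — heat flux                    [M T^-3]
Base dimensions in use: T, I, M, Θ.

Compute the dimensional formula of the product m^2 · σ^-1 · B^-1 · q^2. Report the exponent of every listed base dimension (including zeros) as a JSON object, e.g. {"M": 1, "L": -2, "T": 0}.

{"T": -2, "I": 1, "M": 2, "Θ": 0}

Write exponents as rows T,I,M,Θ / cols m,σ,ΔT,B,q:
  T: [ 0 -2  0 -2 -3]
  I: [ 0  0  0 -1  0]
  M: [ 1  1  0  1  1]
  Θ: [ 0  0  1  0  0]
  [T]: (2)·0+(-1)·-2+(-1)·-2+(2)·-3 = -2
  [I]: (2)·0+(-1)·0+(-1)·-1+(2)·0 = 1
  [M]: (2)·1+(-1)·1+(-1)·1+(2)·1 = 2
  [Θ]: (2)·0+(-1)·0+(-1)·0+(2)·0 = 0
⇒ T^-2 I M^2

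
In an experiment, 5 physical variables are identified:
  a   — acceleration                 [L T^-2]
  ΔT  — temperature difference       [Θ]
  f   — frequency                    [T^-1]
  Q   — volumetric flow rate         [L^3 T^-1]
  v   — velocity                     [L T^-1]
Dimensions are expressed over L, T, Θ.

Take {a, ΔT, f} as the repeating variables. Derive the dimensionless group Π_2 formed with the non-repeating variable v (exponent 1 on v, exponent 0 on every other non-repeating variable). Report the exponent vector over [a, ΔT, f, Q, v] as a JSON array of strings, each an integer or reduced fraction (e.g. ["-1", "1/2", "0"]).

Dimensional matrix (L×T×Θ by a×ΔT×f×Q×v):
  L: [ 1  0  0  3  1]
  T: [-2  0 -1 -1 -1]
  Θ: [ 0  1  0  0  0]
RREF → pivots at {a,ΔT,f} ⇒ r = 3
Repeat: a,ΔT,f; free: Q,v
RREF:
  r0: [   1    0    0    3    1]
  r1: [   0    1    0    0    0]
  r2: [   0    0    1   -5   -1]
Fix exponent of v at 1, Q at 0; solve each RREF row for its pivot's exponent:
  r0: exp(a) + (1)·1 = 0 ⇒ exp(a) = -1
  r1: exp(ΔT) + (0)·1 = 0 ⇒ exp(ΔT) = 0
  r2: exp(f) + (-1)·1 = 0 ⇒ exp(f) = 1
Π_2 = a^-1 · f · v

["-1", "0", "1", "0", "1"]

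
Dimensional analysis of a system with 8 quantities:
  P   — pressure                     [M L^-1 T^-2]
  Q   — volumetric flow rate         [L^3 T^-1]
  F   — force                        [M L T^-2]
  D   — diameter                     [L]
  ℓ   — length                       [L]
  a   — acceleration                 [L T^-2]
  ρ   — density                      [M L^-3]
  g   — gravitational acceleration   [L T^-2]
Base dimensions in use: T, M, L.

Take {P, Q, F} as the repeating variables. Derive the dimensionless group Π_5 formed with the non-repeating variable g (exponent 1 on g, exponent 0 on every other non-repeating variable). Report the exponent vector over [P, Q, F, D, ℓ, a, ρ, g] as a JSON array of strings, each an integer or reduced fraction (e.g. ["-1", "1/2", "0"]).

Dimensional matrix (T×M×L by P×Q×F×D×ℓ×a×ρ×g):
  T: [-2 -1 -2  0  0 -2  0 -2]
  M: [ 1  0  1  0  0  0  1  0]
  L: [-1  3  1  1  1  1 -3  1]
Row reduction gives pivot columns P,Q,F; rank = 3
Repeat: P,Q,F; free: D,ℓ,a,ρ,g
RREF:
  r0: [   1    0    0 -1/2 -1/2  5/2   -1  5/2]
  r1: [   0    1    0    0    0    2   -2    2]
  r2: [   0    0    1  1/2  1/2 -5/2    2 -5/2]
Fix exponent of g at 1, D at 0, ℓ at 0, a at 0, ρ at 0; solve each RREF row for its pivot's exponent:
  r0: exp(P) + (5/2)·1 = 0 ⇒ exp(P) = -5/2
  r1: exp(Q) + (2)·1 = 0 ⇒ exp(Q) = -2
  r2: exp(F) + (-5/2)·1 = 0 ⇒ exp(F) = 5/2
Π_5 = P^(-5/2) · Q^-2 · F^(5/2) · g

["-5/2", "-2", "5/2", "0", "0", "0", "0", "1"]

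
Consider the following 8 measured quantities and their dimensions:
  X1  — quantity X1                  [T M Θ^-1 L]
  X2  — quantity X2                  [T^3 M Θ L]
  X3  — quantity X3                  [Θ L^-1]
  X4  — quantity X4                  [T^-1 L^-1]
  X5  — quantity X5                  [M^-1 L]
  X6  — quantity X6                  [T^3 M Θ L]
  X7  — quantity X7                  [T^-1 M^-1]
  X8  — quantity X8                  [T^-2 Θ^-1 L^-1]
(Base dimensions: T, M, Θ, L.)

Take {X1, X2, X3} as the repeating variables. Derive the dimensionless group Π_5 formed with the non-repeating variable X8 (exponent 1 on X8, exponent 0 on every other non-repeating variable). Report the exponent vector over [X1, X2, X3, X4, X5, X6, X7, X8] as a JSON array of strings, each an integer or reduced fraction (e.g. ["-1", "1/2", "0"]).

["-1", "1", "-1", "0", "0", "0", "0", "1"]

Exponent matrix [T,M,Θ,L] × [X1,X2,X3,X4,X5,X6,X7,X8]:
  T: [ 1  3  0 -1  0  3 -1 -2]
  M: [ 1  1  0  0 -1  1 -1  0]
  Θ: [-1  1  1  0  0  1  0 -1]
  L: [ 1  1 -1 -1  1  1  0 -1]
RREF → pivots at {X1,X2,X3} ⇒ r = 3
Repeat: X1,X2,X3; free: X4,X5,X6,X7,X8
RREF:
  r0: [   1    0    0  1/2 -3/2    0   -1    1]
  r1: [   0    1    0 -1/2  1/2    1    0   -1]
  r2: [   0    0    1    1   -2    0   -1    1]
  r3: [   0    0    0    0    0    0    0    0]
Fix exponent of X8 at 1, X4 at 0, X5 at 0, X6 at 0, X7 at 0; solve each RREF row for its pivot's exponent:
  r0: exp(X1) + (1)·1 = 0 ⇒ exp(X1) = -1
  r1: exp(X2) + (-1)·1 = 0 ⇒ exp(X2) = 1
  r2: exp(X3) + (1)·1 = 0 ⇒ exp(X3) = -1
Π_5 = X1^-1 · X2 · X3^-1 · X8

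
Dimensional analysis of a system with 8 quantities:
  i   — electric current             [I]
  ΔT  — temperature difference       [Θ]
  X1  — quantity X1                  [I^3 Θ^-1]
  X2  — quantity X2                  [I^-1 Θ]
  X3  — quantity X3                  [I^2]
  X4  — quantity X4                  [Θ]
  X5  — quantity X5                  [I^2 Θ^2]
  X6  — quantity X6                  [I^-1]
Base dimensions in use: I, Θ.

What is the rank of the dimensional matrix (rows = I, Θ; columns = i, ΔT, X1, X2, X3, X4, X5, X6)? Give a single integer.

2

Dimensional matrix (I×Θ by i×ΔT×X1×X2×X3×X4×X5×X6):
  I: [ 1  0  3 -1  2  0  2 -1]
  Θ: [ 0  1 -1  1  0  1  2  0]
RREF → pivots at {i,ΔT} ⇒ r = 2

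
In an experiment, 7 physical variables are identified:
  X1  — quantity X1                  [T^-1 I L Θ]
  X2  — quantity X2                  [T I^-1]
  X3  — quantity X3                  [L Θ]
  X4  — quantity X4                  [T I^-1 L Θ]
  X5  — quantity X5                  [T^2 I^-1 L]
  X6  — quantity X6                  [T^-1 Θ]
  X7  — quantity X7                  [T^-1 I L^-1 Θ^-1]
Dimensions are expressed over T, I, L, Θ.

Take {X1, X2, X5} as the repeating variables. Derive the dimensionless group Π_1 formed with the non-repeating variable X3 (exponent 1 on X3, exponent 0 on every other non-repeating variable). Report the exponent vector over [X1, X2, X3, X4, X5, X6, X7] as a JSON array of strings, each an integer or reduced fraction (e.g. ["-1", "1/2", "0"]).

["-1", "-1", "1", "0", "0", "0", "0"]

Write exponents as rows T,I,L,Θ / cols X1,X2,X3,X4,X5,X6,X7:
  T: [-1  1  0  1  2 -1 -1]
  I: [ 1 -1  0 -1 -1  0  1]
  L: [ 1  0  1  1  1  0 -1]
  Θ: [ 1  0  1  1  0  1 -1]
Echelon form has 3 nonzero rows (pivots: X1,X2,X5)
Repeat: X1,X2,X5; free: X3,X4,X6,X7
RREF:
  r0: [   1    0    1    1    0    1   -1]
  r1: [   0    1    1    2    0    2   -2]
  r2: [   0    0    0    0    1   -1    0]
  r3: [   0    0    0    0    0    0    0]
Fix exponent of X3 at 1, X4 at 0, X6 at 0, X7 at 0; solve each RREF row for its pivot's exponent:
  r0: exp(X1) + (1)·1 = 0 ⇒ exp(X1) = -1
  r1: exp(X2) + (1)·1 = 0 ⇒ exp(X2) = -1
  r2: exp(X5) + (0)·1 = 0 ⇒ exp(X5) = 0
Π_1 = X1^-1 · X2^-1 · X3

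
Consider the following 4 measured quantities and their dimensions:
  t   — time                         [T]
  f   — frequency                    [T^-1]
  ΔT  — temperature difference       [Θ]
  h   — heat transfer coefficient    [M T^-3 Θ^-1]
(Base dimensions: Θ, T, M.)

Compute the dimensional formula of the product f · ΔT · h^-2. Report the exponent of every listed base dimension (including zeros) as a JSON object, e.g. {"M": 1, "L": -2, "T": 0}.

{"Θ": 3, "T": 5, "M": -2}

Dimensional matrix (Θ×T×M by t×f×ΔT×h):
  Θ: [ 0  0  1 -1]
  T: [ 1 -1  0 -3]
  M: [ 0  0  0  1]
  [Θ]: (1)·0+(1)·1+(-2)·-1 = 3
  [T]: (1)·-1+(1)·0+(-2)·-3 = 5
  [M]: (1)·0+(1)·0+(-2)·1 = -2
⇒ Θ^3 T^5 M^-2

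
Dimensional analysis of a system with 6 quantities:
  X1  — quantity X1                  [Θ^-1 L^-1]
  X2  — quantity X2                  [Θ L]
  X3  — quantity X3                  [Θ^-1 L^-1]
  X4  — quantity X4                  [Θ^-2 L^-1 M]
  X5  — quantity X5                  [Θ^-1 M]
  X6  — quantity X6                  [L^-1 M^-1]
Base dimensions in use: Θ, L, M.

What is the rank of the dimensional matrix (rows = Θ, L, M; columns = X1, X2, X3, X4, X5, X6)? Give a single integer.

2

Dimensional matrix (Θ×L×M by X1×X2×X3×X4×X5×X6):
  Θ: [-1  1 -1 -2 -1  0]
  L: [-1  1 -1 -1  0 -1]
  M: [ 0  0  0  1  1 -1]
RREF → pivots at {X1,X4} ⇒ r = 2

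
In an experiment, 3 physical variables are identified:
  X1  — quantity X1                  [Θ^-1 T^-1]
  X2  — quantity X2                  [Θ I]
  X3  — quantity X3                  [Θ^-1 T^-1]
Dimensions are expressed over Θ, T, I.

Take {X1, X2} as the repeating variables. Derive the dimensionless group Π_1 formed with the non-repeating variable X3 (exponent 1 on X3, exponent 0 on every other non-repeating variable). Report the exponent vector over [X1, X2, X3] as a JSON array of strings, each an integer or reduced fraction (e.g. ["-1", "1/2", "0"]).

Dimensional matrix (Θ×T×I by X1×X2×X3):
  Θ: [-1  1 -1]
  T: [-1  0 -1]
  I: [ 0  1  0]
Row reduction gives pivot columns X1,X2; rank = 2
Repeat: X1,X2; free: X3
RREF:
  r0: [   1    0    1]
  r1: [   0    1    0]
  r2: [   0    0    0]
Fix exponent of X3 at 1; solve each RREF row for its pivot's exponent:
  r0: exp(X1) + (1)·1 = 0 ⇒ exp(X1) = -1
  r1: exp(X2) + (0)·1 = 0 ⇒ exp(X2) = 0
Π_1 = X1^-1 · X3

["-1", "0", "1"]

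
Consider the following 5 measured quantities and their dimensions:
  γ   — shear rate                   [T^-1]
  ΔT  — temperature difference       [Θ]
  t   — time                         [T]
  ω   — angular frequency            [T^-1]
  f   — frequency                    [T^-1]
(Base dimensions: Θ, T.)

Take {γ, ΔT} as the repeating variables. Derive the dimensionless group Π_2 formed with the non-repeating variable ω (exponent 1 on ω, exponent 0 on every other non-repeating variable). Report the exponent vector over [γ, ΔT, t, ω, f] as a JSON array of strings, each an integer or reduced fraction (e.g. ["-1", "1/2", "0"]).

Dimensional matrix (Θ×T by γ×ΔT×t×ω×f):
  Θ: [ 0  1  0  0  0]
  T: [-1  0  1 -1 -1]
RREF → pivots at {γ,ΔT} ⇒ r = 2
Pivot set = {γ,ΔT}, free = {t,ω,f}
RREF:
  r0: [   1    0   -1    1    1]
  r1: [   0    1    0    0    0]
Fix exponent of ω at 1, t at 0, f at 0; solve each RREF row for its pivot's exponent:
  r0: exp(γ) + (1)·1 = 0 ⇒ exp(γ) = -1
  r1: exp(ΔT) + (0)·1 = 0 ⇒ exp(ΔT) = 0
Π_2 = γ^-1 · ω

["-1", "0", "0", "1", "0"]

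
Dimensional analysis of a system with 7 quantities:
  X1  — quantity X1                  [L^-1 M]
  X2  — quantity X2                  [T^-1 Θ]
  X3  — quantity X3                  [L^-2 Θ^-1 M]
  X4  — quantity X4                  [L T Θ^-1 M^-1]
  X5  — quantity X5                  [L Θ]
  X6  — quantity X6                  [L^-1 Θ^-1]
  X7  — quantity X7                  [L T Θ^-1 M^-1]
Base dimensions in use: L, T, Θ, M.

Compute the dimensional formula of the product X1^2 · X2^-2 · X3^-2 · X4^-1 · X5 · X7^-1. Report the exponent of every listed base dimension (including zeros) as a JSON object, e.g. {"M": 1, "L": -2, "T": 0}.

{"L": 1, "T": 0, "Θ": 3, "M": 2}

Exponent matrix [L,T,Θ,M] × [X1,X2,X3,X4,X5,X6,X7]:
  L: [-1  0 -2  1  1 -1  1]
  T: [ 0 -1  0  1  0  0  1]
  Θ: [ 0  1 -1 -1  1 -1 -1]
  M: [ 1  0  1 -1  0  0 -1]
  [L]: (2)·-1+(-2)·0+(-2)·-2+(-1)·1+(1)·1+(-1)·1 = 1
  [T]: (2)·0+(-2)·-1+(-2)·0+(-1)·1+(1)·0+(-1)·1 = 0
  [Θ]: (2)·0+(-2)·1+(-2)·-1+(-1)·-1+(1)·1+(-1)·-1 = 3
  [M]: (2)·1+(-2)·0+(-2)·1+(-1)·-1+(1)·0+(-1)·-1 = 2
⇒ L Θ^3 M^2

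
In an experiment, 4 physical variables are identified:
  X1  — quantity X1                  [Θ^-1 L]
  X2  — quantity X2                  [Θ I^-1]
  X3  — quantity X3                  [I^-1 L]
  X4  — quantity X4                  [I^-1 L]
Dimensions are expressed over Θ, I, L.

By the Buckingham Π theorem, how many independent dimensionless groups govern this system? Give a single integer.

2

Write exponents as rows Θ,I,L / cols X1,X2,X3,X4:
  Θ: [-1  1  0  0]
  I: [ 0 -1 -1 -1]
  L: [ 1  0  1  1]
RREF → pivots at {X1,X2} ⇒ r = 2
n=4, r=2 ⇒ 2 dimensionless groups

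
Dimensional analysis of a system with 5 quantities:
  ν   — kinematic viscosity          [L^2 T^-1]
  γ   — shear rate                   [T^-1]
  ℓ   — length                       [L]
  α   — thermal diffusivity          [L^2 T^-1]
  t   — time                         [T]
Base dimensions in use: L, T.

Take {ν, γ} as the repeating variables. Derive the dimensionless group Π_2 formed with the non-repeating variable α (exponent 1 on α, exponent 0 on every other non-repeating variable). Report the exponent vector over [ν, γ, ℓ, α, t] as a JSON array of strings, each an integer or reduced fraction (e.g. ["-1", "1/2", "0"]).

["-1", "0", "0", "1", "0"]

Exponent matrix [L,T] × [ν,γ,ℓ,α,t]:
  L: [ 2  0  1  2  0]
  T: [-1 -1  0 -1  1]
Row reduction gives pivot columns ν,γ; rank = 2
Pivot set = {ν,γ}, free = {ℓ,α,t}
RREF:
  r0: [   1    0  1/2    1    0]
  r1: [   0    1 -1/2    0   -1]
Fix exponent of α at 1, ℓ at 0, t at 0; solve each RREF row for its pivot's exponent:
  r0: exp(ν) + (1)·1 = 0 ⇒ exp(ν) = -1
  r1: exp(γ) + (0)·1 = 0 ⇒ exp(γ) = 0
Π_2 = ν^-1 · α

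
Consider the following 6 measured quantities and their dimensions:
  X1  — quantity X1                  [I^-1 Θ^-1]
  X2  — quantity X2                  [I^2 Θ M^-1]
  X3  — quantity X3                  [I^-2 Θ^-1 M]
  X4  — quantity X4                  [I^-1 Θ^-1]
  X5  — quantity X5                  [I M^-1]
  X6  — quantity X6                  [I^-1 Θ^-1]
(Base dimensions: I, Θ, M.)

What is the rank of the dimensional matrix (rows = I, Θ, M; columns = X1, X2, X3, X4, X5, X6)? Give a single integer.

2

Write exponents as rows I,Θ,M / cols X1,X2,X3,X4,X5,X6:
  I: [-1  2 -2 -1  1 -1]
  Θ: [-1  1 -1 -1  0 -1]
  M: [ 0 -1  1  0 -1  0]
RREF → pivots at {X1,X2} ⇒ r = 2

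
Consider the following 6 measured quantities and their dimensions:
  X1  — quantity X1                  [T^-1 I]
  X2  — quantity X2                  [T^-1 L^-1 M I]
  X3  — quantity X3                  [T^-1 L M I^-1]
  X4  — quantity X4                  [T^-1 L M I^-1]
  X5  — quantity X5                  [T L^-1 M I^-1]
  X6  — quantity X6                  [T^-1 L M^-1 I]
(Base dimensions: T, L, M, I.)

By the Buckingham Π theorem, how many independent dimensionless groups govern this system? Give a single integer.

Write exponents as rows T,L,M,I / cols X1,X2,X3,X4,X5,X6:
  T: [-1 -1 -1 -1  1 -1]
  L: [ 0 -1  1  1 -1  1]
  M: [ 0  1  1  1  1 -1]
  I: [ 1  1 -1 -1 -1  1]
RREF → pivots at {X1,X2,X3} ⇒ r = 3
6 vars − rank 3 = 3 Π groups

3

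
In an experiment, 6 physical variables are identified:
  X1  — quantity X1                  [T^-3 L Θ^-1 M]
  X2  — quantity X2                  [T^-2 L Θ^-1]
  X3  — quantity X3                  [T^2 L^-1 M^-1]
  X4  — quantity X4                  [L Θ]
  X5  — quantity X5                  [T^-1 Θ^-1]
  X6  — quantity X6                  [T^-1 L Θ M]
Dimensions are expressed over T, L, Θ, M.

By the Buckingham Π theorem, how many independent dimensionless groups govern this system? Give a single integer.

Exponent matrix [T,L,Θ,M] × [X1,X2,X3,X4,X5,X6]:
  T: [-3 -2  2  0 -1 -1]
  L: [ 1  1 -1  1  0  1]
  Θ: [-1 -1  0  1 -1  1]
  M: [ 1  0 -1  0  0  1]
Row reduction gives pivot columns X1,X2,X3; rank = 3
6 vars − rank 3 = 3 Π groups

3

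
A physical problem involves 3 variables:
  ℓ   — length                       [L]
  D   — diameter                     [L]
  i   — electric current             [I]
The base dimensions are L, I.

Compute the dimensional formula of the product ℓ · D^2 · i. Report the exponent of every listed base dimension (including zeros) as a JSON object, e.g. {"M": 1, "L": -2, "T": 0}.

Exponent matrix [L,I] × [ℓ,D,i]:
  L: [ 1  1  0]
  I: [ 0  0  1]
  [L]: (1)·1+(2)·1+(1)·0 = 3
  [I]: (1)·0+(2)·0+(1)·1 = 1
⇒ L^3 I

{"L": 3, "I": 1}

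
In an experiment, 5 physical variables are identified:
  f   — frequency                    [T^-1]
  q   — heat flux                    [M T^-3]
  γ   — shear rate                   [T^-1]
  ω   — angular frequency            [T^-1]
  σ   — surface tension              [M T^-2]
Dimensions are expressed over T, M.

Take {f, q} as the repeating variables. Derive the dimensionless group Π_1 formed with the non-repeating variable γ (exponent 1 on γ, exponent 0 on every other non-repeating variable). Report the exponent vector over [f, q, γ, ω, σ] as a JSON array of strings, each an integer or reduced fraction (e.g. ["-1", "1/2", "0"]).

["-1", "0", "1", "0", "0"]

Dimensional matrix (T×M by f×q×γ×ω×σ):
  T: [-1 -3 -1 -1 -2]
  M: [ 0  1  0  0  1]
Echelon form has 2 nonzero rows (pivots: f,q)
Pivot set = {f,q}, free = {γ,ω,σ}
RREF:
  r0: [   1    0    1    1   -1]
  r1: [   0    1    0    0    1]
Fix exponent of γ at 1, ω at 0, σ at 0; solve each RREF row for its pivot's exponent:
  r0: exp(f) + (1)·1 = 0 ⇒ exp(f) = -1
  r1: exp(q) + (0)·1 = 0 ⇒ exp(q) = 0
Π_1 = f^-1 · γ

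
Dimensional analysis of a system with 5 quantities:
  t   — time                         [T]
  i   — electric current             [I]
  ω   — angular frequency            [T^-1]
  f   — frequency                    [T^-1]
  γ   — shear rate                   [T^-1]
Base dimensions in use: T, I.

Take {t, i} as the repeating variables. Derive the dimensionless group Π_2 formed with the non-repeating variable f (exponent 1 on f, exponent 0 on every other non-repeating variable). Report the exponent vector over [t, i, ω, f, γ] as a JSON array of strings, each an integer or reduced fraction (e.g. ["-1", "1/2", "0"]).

Dimensional matrix (T×I by t×i×ω×f×γ):
  T: [ 1  0 -1 -1 -1]
  I: [ 0  1  0  0  0]
Echelon form has 2 nonzero rows (pivots: t,i)
Repeat: t,i; free: ω,f,γ
RREF:
  r0: [   1    0   -1   -1   -1]
  r1: [   0    1    0    0    0]
Fix exponent of f at 1, ω at 0, γ at 0; solve each RREF row for its pivot's exponent:
  r0: exp(t) + (-1)·1 = 0 ⇒ exp(t) = 1
  r1: exp(i) + (0)·1 = 0 ⇒ exp(i) = 0
Π_2 = t · f

["1", "0", "0", "1", "0"]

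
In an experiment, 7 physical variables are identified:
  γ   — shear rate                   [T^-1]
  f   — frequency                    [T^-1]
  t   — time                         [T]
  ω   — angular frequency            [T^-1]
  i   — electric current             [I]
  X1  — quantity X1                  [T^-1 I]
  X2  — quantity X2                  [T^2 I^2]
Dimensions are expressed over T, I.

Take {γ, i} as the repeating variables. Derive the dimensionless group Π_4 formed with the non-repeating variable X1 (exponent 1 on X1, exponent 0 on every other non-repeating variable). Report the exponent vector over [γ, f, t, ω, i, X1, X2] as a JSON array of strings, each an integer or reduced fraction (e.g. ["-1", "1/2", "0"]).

Write exponents as rows T,I / cols γ,f,t,ω,i,X1,X2:
  T: [-1 -1  1 -1  0 -1  2]
  I: [ 0  0  0  0  1  1  2]
RREF → pivots at {γ,i} ⇒ r = 2
Pivot set = {γ,i}, free = {f,t,ω,X1,X2}
RREF:
  r0: [   1    1   -1    1    0    1   -2]
  r1: [   0    0    0    0    1    1    2]
Fix exponent of X1 at 1, f at 0, t at 0, ω at 0, X2 at 0; solve each RREF row for its pivot's exponent:
  r0: exp(γ) + (1)·1 = 0 ⇒ exp(γ) = -1
  r1: exp(i) + (1)·1 = 0 ⇒ exp(i) = -1
Π_4 = γ^-1 · i^-1 · X1

["-1", "0", "0", "0", "-1", "1", "0"]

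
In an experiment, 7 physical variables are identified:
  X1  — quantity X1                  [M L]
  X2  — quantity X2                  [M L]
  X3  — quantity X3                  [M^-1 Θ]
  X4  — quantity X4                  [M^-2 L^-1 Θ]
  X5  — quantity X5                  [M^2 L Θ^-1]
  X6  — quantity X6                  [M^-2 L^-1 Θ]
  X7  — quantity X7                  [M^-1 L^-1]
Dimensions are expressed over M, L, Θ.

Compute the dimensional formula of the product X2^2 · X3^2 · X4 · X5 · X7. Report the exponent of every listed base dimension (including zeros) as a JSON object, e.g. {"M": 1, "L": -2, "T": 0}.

Exponent matrix [M,L,Θ] × [X1,X2,X3,X4,X5,X6,X7]:
  M: [ 1  1 -1 -2  2 -2 -1]
  L: [ 1  1  0 -1  1 -1 -1]
  Θ: [ 0  0  1  1 -1  1  0]
  [M]: (2)·1+(2)·-1+(1)·-2+(1)·2+(1)·-1 = -1
  [L]: (2)·1+(2)·0+(1)·-1+(1)·1+(1)·-1 = 1
  [Θ]: (2)·0+(2)·1+(1)·1+(1)·-1+(1)·0 = 2
⇒ M^-1 L Θ^2

{"M": -1, "L": 1, "Θ": 2}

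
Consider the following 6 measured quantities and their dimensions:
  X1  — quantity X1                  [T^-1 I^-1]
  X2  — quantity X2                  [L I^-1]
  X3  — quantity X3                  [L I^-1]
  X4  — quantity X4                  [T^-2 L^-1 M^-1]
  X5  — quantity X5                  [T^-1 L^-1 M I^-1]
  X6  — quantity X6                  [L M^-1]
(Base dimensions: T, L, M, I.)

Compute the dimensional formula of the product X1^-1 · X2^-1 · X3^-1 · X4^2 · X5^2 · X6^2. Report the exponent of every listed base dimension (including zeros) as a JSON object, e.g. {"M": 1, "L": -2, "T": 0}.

{"T": -5, "L": -4, "M": -2, "I": 1}

Exponent matrix [T,L,M,I] × [X1,X2,X3,X4,X5,X6]:
  T: [-1  0  0 -2 -1  0]
  L: [ 0  1  1 -1 -1  1]
  M: [ 0  0  0 -1  1 -1]
  I: [-1 -1 -1  0 -1  0]
  [T]: (-1)·-1+(-1)·0+(-1)·0+(2)·-2+(2)·-1+(2)·0 = -5
  [L]: (-1)·0+(-1)·1+(-1)·1+(2)·-1+(2)·-1+(2)·1 = -4
  [M]: (-1)·0+(-1)·0+(-1)·0+(2)·-1+(2)·1+(2)·-1 = -2
  [I]: (-1)·-1+(-1)·-1+(-1)·-1+(2)·0+(2)·-1+(2)·0 = 1
⇒ T^-5 L^-4 M^-2 I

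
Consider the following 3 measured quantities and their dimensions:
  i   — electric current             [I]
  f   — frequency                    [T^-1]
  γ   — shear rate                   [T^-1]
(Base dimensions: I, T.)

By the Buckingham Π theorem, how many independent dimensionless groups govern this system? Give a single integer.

1

Exponent matrix [I,T] × [i,f,γ]:
  I: [ 1  0  0]
  T: [ 0 -1 -1]
Row reduction gives pivot columns i,f; rank = 2
n=3, r=2 ⇒ 1 dimensionless group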